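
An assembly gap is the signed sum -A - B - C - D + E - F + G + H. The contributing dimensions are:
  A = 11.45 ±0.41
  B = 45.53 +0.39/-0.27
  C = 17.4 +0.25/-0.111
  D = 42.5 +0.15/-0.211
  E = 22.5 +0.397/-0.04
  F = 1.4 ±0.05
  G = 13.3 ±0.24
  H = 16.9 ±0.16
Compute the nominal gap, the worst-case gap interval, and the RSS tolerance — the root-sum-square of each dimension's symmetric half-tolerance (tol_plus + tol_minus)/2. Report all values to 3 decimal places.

Stack each dimension's contribution:
  -A: nom -11.450 → Σnom=-11.450; wc +0.410/-0.410 → slack +0.410/-0.410; half-tol=0.410, Σhalf²=0.168100
  -B: nom -45.530 → Σnom=-56.980; wc +0.270/-0.390 → slack +0.680/-0.800; half-tol=0.330, Σhalf²=0.277000
  -C: nom -17.400 → Σnom=-74.380; wc +0.111/-0.250 → slack +0.791/-1.050; half-tol=0.180, Σhalf²=0.309580
  -D: nom -42.500 → Σnom=-116.880; wc +0.211/-0.150 → slack +1.002/-1.200; half-tol=0.180, Σhalf²=0.342160
  +E: nom +22.500 → Σnom=-94.380; wc +0.397/-0.040 → slack +1.399/-1.240; half-tol=0.218, Σhalf²=0.389903
  -F: nom -1.400 → Σnom=-95.780; wc +0.050/-0.050 → slack +1.449/-1.290; half-tol=0.050, Σhalf²=0.392403
  +G: nom +13.300 → Σnom=-82.480; wc +0.240/-0.240 → slack +1.689/-1.530; half-tol=0.240, Σhalf²=0.450003
  +H: nom +16.900 → Σnom=-65.580; wc +0.160/-0.160 → slack +1.849/-1.690; half-tol=0.160, Σhalf²=0.475603
Nominal = -65.580. Worst-case = [-65.580 - 1.690, -65.580 + 1.849] = [-67.270, -63.731]. RSS = √0.475603 = 0.690.

nominal=-65.580 wc=[-67.270,-63.731] rss=0.690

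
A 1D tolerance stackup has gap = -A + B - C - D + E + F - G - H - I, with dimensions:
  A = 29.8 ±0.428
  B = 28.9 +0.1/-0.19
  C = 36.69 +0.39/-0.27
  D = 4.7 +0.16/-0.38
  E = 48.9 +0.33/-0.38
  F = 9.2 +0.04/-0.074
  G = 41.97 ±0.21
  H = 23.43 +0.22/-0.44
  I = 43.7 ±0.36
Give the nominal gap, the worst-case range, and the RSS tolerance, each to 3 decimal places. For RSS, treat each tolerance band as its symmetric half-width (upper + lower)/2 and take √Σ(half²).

nominal=-93.290 wc=[-95.702,-90.732] rss=0.893

Stack each dimension's contribution:
  -A: nom -29.800 → Σnom=-29.800; wc +0.428/-0.428 → slack +0.428/-0.428; half-tol=0.428, Σhalf²=0.183184
  +B: nom +28.900 → Σnom=-0.900; wc +0.100/-0.190 → slack +0.528/-0.618; half-tol=0.145, Σhalf²=0.204209
  -C: nom -36.690 → Σnom=-37.590; wc +0.270/-0.390 → slack +0.798/-1.008; half-tol=0.330, Σhalf²=0.313109
  -D: nom -4.700 → Σnom=-42.290; wc +0.380/-0.160 → slack +1.178/-1.168; half-tol=0.270, Σhalf²=0.386009
  +E: nom +48.900 → Σnom=6.610; wc +0.330/-0.380 → slack +1.508/-1.548; half-tol=0.355, Σhalf²=0.512034
  +F: nom +9.200 → Σnom=15.810; wc +0.040/-0.074 → slack +1.548/-1.622; half-tol=0.057, Σhalf²=0.515283
  -G: nom -41.970 → Σnom=-26.160; wc +0.210/-0.210 → slack +1.758/-1.832; half-tol=0.210, Σhalf²=0.559383
  -H: nom -23.430 → Σnom=-49.590; wc +0.440/-0.220 → slack +2.198/-2.052; half-tol=0.330, Σhalf²=0.668283
  -I: nom -43.700 → Σnom=-93.290; wc +0.360/-0.360 → slack +2.558/-2.412; half-tol=0.360, Σhalf²=0.797883
Nominal = -93.290. Worst-case = [-93.290 - 2.412, -93.290 + 2.558] = [-95.702, -90.732]. RSS = √0.797883 = 0.893.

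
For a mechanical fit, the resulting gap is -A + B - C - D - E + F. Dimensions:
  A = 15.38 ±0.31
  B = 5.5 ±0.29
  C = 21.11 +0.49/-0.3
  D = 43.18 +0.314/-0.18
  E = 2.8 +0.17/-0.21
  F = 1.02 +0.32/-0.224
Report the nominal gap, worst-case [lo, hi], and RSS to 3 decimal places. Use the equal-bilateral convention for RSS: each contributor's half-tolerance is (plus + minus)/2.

Stack each dimension's contribution:
  -A: nom -15.380 → Σnom=-15.380; wc +0.310/-0.310 → slack +0.310/-0.310; half-tol=0.310, Σhalf²=0.096100
  +B: nom +5.500 → Σnom=-9.880; wc +0.290/-0.290 → slack +0.600/-0.600; half-tol=0.290, Σhalf²=0.180200
  -C: nom -21.110 → Σnom=-30.990; wc +0.300/-0.490 → slack +0.900/-1.090; half-tol=0.395, Σhalf²=0.336225
  -D: nom -43.180 → Σnom=-74.170; wc +0.180/-0.314 → slack +1.080/-1.404; half-tol=0.247, Σhalf²=0.397234
  -E: nom -2.800 → Σnom=-76.970; wc +0.210/-0.170 → slack +1.290/-1.574; half-tol=0.190, Σhalf²=0.433334
  +F: nom +1.020 → Σnom=-75.950; wc +0.320/-0.224 → slack +1.610/-1.798; half-tol=0.272, Σhalf²=0.507318
Nominal = -75.950. Worst-case = [-75.950 - 1.798, -75.950 + 1.610] = [-77.748, -74.340]. RSS = √0.507318 = 0.712.

nominal=-75.950 wc=[-77.748,-74.340] rss=0.712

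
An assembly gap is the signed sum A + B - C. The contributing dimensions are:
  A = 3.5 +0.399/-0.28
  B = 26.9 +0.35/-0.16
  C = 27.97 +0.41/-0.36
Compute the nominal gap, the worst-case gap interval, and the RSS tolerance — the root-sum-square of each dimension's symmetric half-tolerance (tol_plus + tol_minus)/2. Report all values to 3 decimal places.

nominal=2.430 wc=[1.580,3.539] rss=0.573

Stack each dimension's contribution:
  +A: nom +3.500 → Σnom=3.500; wc +0.399/-0.280 → slack +0.399/-0.280; half-tol=0.340, Σhalf²=0.115260
  +B: nom +26.900 → Σnom=30.400; wc +0.350/-0.160 → slack +0.749/-0.440; half-tol=0.255, Σhalf²=0.180285
  -C: nom -27.970 → Σnom=2.430; wc +0.360/-0.410 → slack +1.109/-0.850; half-tol=0.385, Σhalf²=0.328510
Nominal = 2.430. Worst-case = [2.430 - 0.850, 2.430 + 1.109] = [1.580, 3.539]. RSS = √0.328510 = 0.573.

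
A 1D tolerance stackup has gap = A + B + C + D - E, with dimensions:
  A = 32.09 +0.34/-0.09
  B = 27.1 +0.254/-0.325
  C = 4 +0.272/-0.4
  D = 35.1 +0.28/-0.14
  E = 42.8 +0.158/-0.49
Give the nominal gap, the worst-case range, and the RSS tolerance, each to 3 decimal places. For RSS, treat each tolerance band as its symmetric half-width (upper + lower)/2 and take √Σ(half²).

Stack each dimension's contribution:
  +A: nom +32.090 → Σnom=32.090; wc +0.340/-0.090 → slack +0.340/-0.090; half-tol=0.215, Σhalf²=0.046225
  +B: nom +27.100 → Σnom=59.190; wc +0.254/-0.325 → slack +0.594/-0.415; half-tol=0.289, Σhalf²=0.130035
  +C: nom +4.000 → Σnom=63.190; wc +0.272/-0.400 → slack +0.866/-0.815; half-tol=0.336, Σhalf²=0.242931
  +D: nom +35.100 → Σnom=98.290; wc +0.280/-0.140 → slack +1.146/-0.955; half-tol=0.210, Σhalf²=0.287031
  -E: nom -42.800 → Σnom=55.490; wc +0.490/-0.158 → slack +1.636/-1.113; half-tol=0.324, Σhalf²=0.392007
Nominal = 55.490. Worst-case = [55.490 - 1.113, 55.490 + 1.636] = [54.377, 57.126]. RSS = √0.392007 = 0.626.

nominal=55.490 wc=[54.377,57.126] rss=0.626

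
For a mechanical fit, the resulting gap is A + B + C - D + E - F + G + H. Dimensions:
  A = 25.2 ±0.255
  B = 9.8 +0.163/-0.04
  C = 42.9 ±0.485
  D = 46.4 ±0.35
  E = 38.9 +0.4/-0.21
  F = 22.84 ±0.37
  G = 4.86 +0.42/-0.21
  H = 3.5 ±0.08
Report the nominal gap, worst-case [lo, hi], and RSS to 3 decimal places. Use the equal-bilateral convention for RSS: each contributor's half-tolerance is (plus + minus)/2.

nominal=55.920 wc=[53.920,58.443] rss=0.877

Stack each dimension's contribution:
  +A: nom +25.200 → Σnom=25.200; wc +0.255/-0.255 → slack +0.255/-0.255; half-tol=0.255, Σhalf²=0.065025
  +B: nom +9.800 → Σnom=35.000; wc +0.163/-0.040 → slack +0.418/-0.295; half-tol=0.102, Σhalf²=0.075327
  +C: nom +42.900 → Σnom=77.900; wc +0.485/-0.485 → slack +0.903/-0.780; half-tol=0.485, Σhalf²=0.310552
  -D: nom -46.400 → Σnom=31.500; wc +0.350/-0.350 → slack +1.253/-1.130; half-tol=0.350, Σhalf²=0.433052
  +E: nom +38.900 → Σnom=70.400; wc +0.400/-0.210 → slack +1.653/-1.340; half-tol=0.305, Σhalf²=0.526077
  -F: nom -22.840 → Σnom=47.560; wc +0.370/-0.370 → slack +2.023/-1.710; half-tol=0.370, Σhalf²=0.662977
  +G: nom +4.860 → Σnom=52.420; wc +0.420/-0.210 → slack +2.443/-1.920; half-tol=0.315, Σhalf²=0.762202
  +H: nom +3.500 → Σnom=55.920; wc +0.080/-0.080 → slack +2.523/-2.000; half-tol=0.080, Σhalf²=0.768602
Nominal = 55.920. Worst-case = [55.920 - 2.000, 55.920 + 2.523] = [53.920, 58.443]. RSS = √0.768602 = 0.877.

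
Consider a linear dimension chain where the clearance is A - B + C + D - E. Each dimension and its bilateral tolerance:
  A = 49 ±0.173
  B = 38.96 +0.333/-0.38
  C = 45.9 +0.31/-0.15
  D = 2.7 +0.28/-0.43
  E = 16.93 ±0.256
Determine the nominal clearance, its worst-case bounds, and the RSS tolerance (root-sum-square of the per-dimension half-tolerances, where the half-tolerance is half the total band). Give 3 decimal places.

Stack each dimension's contribution:
  +A: nom +49.000 → Σnom=49.000; wc +0.173/-0.173 → slack +0.173/-0.173; half-tol=0.173, Σhalf²=0.029929
  -B: nom -38.960 → Σnom=10.040; wc +0.380/-0.333 → slack +0.553/-0.506; half-tol=0.357, Σhalf²=0.157021
  +C: nom +45.900 → Σnom=55.940; wc +0.310/-0.150 → slack +0.863/-0.656; half-tol=0.230, Σhalf²=0.209921
  +D: nom +2.700 → Σnom=58.640; wc +0.280/-0.430 → slack +1.143/-1.086; half-tol=0.355, Σhalf²=0.335946
  -E: nom -16.930 → Σnom=41.710; wc +0.256/-0.256 → slack +1.399/-1.342; half-tol=0.256, Σhalf²=0.401482
Nominal = 41.710. Worst-case = [41.710 - 1.342, 41.710 + 1.399] = [40.368, 43.109]. RSS = √0.401482 = 0.634.

nominal=41.710 wc=[40.368,43.109] rss=0.634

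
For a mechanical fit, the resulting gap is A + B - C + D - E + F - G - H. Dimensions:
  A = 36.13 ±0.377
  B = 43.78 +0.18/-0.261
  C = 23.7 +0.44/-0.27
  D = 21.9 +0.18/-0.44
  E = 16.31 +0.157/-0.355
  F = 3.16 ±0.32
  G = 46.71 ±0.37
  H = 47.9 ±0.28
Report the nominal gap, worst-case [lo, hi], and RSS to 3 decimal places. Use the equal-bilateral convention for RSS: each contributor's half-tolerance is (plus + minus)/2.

nominal=-29.650 wc=[-32.295,-27.318] rss=0.892

Stack each dimension's contribution:
  +A: nom +36.130 → Σnom=36.130; wc +0.377/-0.377 → slack +0.377/-0.377; half-tol=0.377, Σhalf²=0.142129
  +B: nom +43.780 → Σnom=79.910; wc +0.180/-0.261 → slack +0.557/-0.638; half-tol=0.221, Σhalf²=0.190749
  -C: nom -23.700 → Σnom=56.210; wc +0.270/-0.440 → slack +0.827/-1.078; half-tol=0.355, Σhalf²=0.316774
  +D: nom +21.900 → Σnom=78.110; wc +0.180/-0.440 → slack +1.007/-1.518; half-tol=0.310, Σhalf²=0.412874
  -E: nom -16.310 → Σnom=61.800; wc +0.355/-0.157 → slack +1.362/-1.675; half-tol=0.256, Σhalf²=0.478410
  +F: nom +3.160 → Σnom=64.960; wc +0.320/-0.320 → slack +1.682/-1.995; half-tol=0.320, Σhalf²=0.580810
  -G: nom -46.710 → Σnom=18.250; wc +0.370/-0.370 → slack +2.052/-2.365; half-tol=0.370, Σhalf²=0.717710
  -H: nom -47.900 → Σnom=-29.650; wc +0.280/-0.280 → slack +2.332/-2.645; half-tol=0.280, Σhalf²=0.796110
Nominal = -29.650. Worst-case = [-29.650 - 2.645, -29.650 + 2.332] = [-32.295, -27.318]. RSS = √0.796110 = 0.892.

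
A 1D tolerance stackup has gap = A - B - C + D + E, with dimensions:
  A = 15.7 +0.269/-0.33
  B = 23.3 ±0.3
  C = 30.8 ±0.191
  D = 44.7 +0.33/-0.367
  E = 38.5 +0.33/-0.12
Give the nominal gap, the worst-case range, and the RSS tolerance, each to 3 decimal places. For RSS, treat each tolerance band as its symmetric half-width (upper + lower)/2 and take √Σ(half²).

Stack each dimension's contribution:
  +A: nom +15.700 → Σnom=15.700; wc +0.269/-0.330 → slack +0.269/-0.330; half-tol=0.299, Σhalf²=0.089700
  -B: nom -23.300 → Σnom=-7.600; wc +0.300/-0.300 → slack +0.569/-0.630; half-tol=0.300, Σhalf²=0.179700
  -C: nom -30.800 → Σnom=-38.400; wc +0.191/-0.191 → slack +0.760/-0.821; half-tol=0.191, Σhalf²=0.216181
  +D: nom +44.700 → Σnom=6.300; wc +0.330/-0.367 → slack +1.090/-1.188; half-tol=0.349, Σhalf²=0.337634
  +E: nom +38.500 → Σnom=44.800; wc +0.330/-0.120 → slack +1.420/-1.308; half-tol=0.225, Σhalf²=0.388259
Nominal = 44.800. Worst-case = [44.800 - 1.308, 44.800 + 1.420] = [43.492, 46.220]. RSS = √0.388259 = 0.623.

nominal=44.800 wc=[43.492,46.220] rss=0.623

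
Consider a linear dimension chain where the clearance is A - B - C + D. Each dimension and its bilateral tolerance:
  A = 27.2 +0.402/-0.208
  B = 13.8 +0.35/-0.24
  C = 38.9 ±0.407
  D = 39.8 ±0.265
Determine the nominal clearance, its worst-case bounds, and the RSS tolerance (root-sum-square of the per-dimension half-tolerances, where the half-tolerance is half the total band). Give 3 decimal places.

nominal=14.300 wc=[13.070,15.614] rss=0.645

Stack each dimension's contribution:
  +A: nom +27.200 → Σnom=27.200; wc +0.402/-0.208 → slack +0.402/-0.208; half-tol=0.305, Σhalf²=0.093025
  -B: nom -13.800 → Σnom=13.400; wc +0.240/-0.350 → slack +0.642/-0.558; half-tol=0.295, Σhalf²=0.180050
  -C: nom -38.900 → Σnom=-25.500; wc +0.407/-0.407 → slack +1.049/-0.965; half-tol=0.407, Σhalf²=0.345699
  +D: nom +39.800 → Σnom=14.300; wc +0.265/-0.265 → slack +1.314/-1.230; half-tol=0.265, Σhalf²=0.415924
Nominal = 14.300. Worst-case = [14.300 - 1.230, 14.300 + 1.314] = [13.070, 15.614]. RSS = √0.415924 = 0.645.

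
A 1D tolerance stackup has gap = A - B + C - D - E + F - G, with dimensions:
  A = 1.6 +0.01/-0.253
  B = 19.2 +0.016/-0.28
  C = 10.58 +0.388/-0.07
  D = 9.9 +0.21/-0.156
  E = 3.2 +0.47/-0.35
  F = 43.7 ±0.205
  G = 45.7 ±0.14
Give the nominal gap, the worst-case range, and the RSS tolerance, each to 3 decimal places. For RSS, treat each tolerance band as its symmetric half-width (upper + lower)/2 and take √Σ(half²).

Stack each dimension's contribution:
  +A: nom +1.600 → Σnom=1.600; wc +0.010/-0.253 → slack +0.010/-0.253; half-tol=0.132, Σhalf²=0.017292
  -B: nom -19.200 → Σnom=-17.600; wc +0.280/-0.016 → slack +0.290/-0.269; half-tol=0.148, Σhalf²=0.039196
  +C: nom +10.580 → Σnom=-7.020; wc +0.388/-0.070 → slack +0.678/-0.339; half-tol=0.229, Σhalf²=0.091637
  -D: nom -9.900 → Σnom=-16.920; wc +0.156/-0.210 → slack +0.834/-0.549; half-tol=0.183, Σhalf²=0.125126
  -E: nom -3.200 → Σnom=-20.120; wc +0.350/-0.470 → slack +1.184/-1.019; half-tol=0.410, Σhalf²=0.293226
  +F: nom +43.700 → Σnom=23.580; wc +0.205/-0.205 → slack +1.389/-1.224; half-tol=0.205, Σhalf²=0.335251
  -G: nom -45.700 → Σnom=-22.120; wc +0.140/-0.140 → slack +1.529/-1.364; half-tol=0.140, Σhalf²=0.354851
Nominal = -22.120. Worst-case = [-22.120 - 1.364, -22.120 + 1.529] = [-23.484, -20.591]. RSS = √0.354851 = 0.596.

nominal=-22.120 wc=[-23.484,-20.591] rss=0.596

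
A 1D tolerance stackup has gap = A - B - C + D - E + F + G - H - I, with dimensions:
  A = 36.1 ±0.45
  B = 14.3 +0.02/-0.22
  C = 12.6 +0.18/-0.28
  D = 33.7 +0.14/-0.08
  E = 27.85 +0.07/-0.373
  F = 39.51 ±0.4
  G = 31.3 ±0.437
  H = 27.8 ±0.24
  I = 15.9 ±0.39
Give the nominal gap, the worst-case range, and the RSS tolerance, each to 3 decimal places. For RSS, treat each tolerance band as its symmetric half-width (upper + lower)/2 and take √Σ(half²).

Stack each dimension's contribution:
  +A: nom +36.100 → Σnom=36.100; wc +0.450/-0.450 → slack +0.450/-0.450; half-tol=0.450, Σhalf²=0.202500
  -B: nom -14.300 → Σnom=21.800; wc +0.220/-0.020 → slack +0.670/-0.470; half-tol=0.120, Σhalf²=0.216900
  -C: nom -12.600 → Σnom=9.200; wc +0.280/-0.180 → slack +0.950/-0.650; half-tol=0.230, Σhalf²=0.269800
  +D: nom +33.700 → Σnom=42.900; wc +0.140/-0.080 → slack +1.090/-0.730; half-tol=0.110, Σhalf²=0.281900
  -E: nom -27.850 → Σnom=15.050; wc +0.373/-0.070 → slack +1.463/-0.800; half-tol=0.222, Σhalf²=0.330962
  +F: nom +39.510 → Σnom=54.560; wc +0.400/-0.400 → slack +1.863/-1.200; half-tol=0.400, Σhalf²=0.490962
  +G: nom +31.300 → Σnom=85.860; wc +0.437/-0.437 → slack +2.300/-1.637; half-tol=0.437, Σhalf²=0.681931
  -H: nom -27.800 → Σnom=58.060; wc +0.240/-0.240 → slack +2.540/-1.877; half-tol=0.240, Σhalf²=0.739531
  -I: nom -15.900 → Σnom=42.160; wc +0.390/-0.390 → slack +2.930/-2.267; half-tol=0.390, Σhalf²=0.891631
Nominal = 42.160. Worst-case = [42.160 - 2.267, 42.160 + 2.930] = [39.893, 45.090]. RSS = √0.891631 = 0.944.

nominal=42.160 wc=[39.893,45.090] rss=0.944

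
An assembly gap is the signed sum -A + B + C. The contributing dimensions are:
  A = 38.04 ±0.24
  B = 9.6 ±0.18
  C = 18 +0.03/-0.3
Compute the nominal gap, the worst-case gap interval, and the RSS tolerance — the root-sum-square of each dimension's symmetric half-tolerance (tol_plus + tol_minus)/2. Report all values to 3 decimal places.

Stack each dimension's contribution:
  -A: nom -38.040 → Σnom=-38.040; wc +0.240/-0.240 → slack +0.240/-0.240; half-tol=0.240, Σhalf²=0.057600
  +B: nom +9.600 → Σnom=-28.440; wc +0.180/-0.180 → slack +0.420/-0.420; half-tol=0.180, Σhalf²=0.090000
  +C: nom +18.000 → Σnom=-10.440; wc +0.030/-0.300 → slack +0.450/-0.720; half-tol=0.165, Σhalf²=0.117225
Nominal = -10.440. Worst-case = [-10.440 - 0.720, -10.440 + 0.450] = [-11.160, -9.990]. RSS = √0.117225 = 0.342.

nominal=-10.440 wc=[-11.160,-9.990] rss=0.342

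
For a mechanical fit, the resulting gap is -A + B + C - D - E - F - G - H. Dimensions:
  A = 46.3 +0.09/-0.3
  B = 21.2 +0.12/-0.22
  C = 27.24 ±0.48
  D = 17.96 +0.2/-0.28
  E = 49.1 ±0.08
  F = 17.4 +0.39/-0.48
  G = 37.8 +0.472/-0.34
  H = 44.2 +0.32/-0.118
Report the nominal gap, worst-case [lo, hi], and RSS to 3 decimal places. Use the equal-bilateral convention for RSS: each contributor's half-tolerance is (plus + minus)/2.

nominal=-164.320 wc=[-166.572,-162.122] rss=0.874

Stack each dimension's contribution:
  -A: nom -46.300 → Σnom=-46.300; wc +0.300/-0.090 → slack +0.300/-0.090; half-tol=0.195, Σhalf²=0.038025
  +B: nom +21.200 → Σnom=-25.100; wc +0.120/-0.220 → slack +0.420/-0.310; half-tol=0.170, Σhalf²=0.066925
  +C: nom +27.240 → Σnom=2.140; wc +0.480/-0.480 → slack +0.900/-0.790; half-tol=0.480, Σhalf²=0.297325
  -D: nom -17.960 → Σnom=-15.820; wc +0.280/-0.200 → slack +1.180/-0.990; half-tol=0.240, Σhalf²=0.354925
  -E: nom -49.100 → Σnom=-64.920; wc +0.080/-0.080 → slack +1.260/-1.070; half-tol=0.080, Σhalf²=0.361325
  -F: nom -17.400 → Σnom=-82.320; wc +0.480/-0.390 → slack +1.740/-1.460; half-tol=0.435, Σhalf²=0.550550
  -G: nom -37.800 → Σnom=-120.120; wc +0.340/-0.472 → slack +2.080/-1.932; half-tol=0.406, Σhalf²=0.715386
  -H: nom -44.200 → Σnom=-164.320; wc +0.118/-0.320 → slack +2.198/-2.252; half-tol=0.219, Σhalf²=0.763347
Nominal = -164.320. Worst-case = [-164.320 - 2.252, -164.320 + 2.198] = [-166.572, -162.122]. RSS = √0.763347 = 0.874.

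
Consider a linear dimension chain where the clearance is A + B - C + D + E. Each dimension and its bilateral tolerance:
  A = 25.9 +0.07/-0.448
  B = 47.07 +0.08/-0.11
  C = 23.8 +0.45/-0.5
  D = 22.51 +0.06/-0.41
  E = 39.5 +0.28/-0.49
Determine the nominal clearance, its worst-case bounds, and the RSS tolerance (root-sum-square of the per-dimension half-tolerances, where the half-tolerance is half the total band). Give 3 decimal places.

nominal=111.180 wc=[109.272,112.170] rss=0.711

Stack each dimension's contribution:
  +A: nom +25.900 → Σnom=25.900; wc +0.070/-0.448 → slack +0.070/-0.448; half-tol=0.259, Σhalf²=0.067081
  +B: nom +47.070 → Σnom=72.970; wc +0.080/-0.110 → slack +0.150/-0.558; half-tol=0.095, Σhalf²=0.076106
  -C: nom -23.800 → Σnom=49.170; wc +0.500/-0.450 → slack +0.650/-1.008; half-tol=0.475, Σhalf²=0.301731
  +D: nom +22.510 → Σnom=71.680; wc +0.060/-0.410 → slack +0.710/-1.418; half-tol=0.235, Σhalf²=0.356956
  +E: nom +39.500 → Σnom=111.180; wc +0.280/-0.490 → slack +0.990/-1.908; half-tol=0.385, Σhalf²=0.505181
Nominal = 111.180. Worst-case = [111.180 - 1.908, 111.180 + 0.990] = [109.272, 112.170]. RSS = √0.505181 = 0.711.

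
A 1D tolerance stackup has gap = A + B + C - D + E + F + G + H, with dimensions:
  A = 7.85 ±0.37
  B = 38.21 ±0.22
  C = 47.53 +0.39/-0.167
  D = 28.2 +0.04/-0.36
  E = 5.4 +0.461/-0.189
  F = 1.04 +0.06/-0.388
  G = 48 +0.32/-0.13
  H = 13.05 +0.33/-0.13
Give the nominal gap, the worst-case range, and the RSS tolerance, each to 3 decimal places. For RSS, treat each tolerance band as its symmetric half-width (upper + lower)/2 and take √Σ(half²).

nominal=132.880 wc=[131.246,135.391] rss=0.750

Stack each dimension's contribution:
  +A: nom +7.850 → Σnom=7.850; wc +0.370/-0.370 → slack +0.370/-0.370; half-tol=0.370, Σhalf²=0.136900
  +B: nom +38.210 → Σnom=46.060; wc +0.220/-0.220 → slack +0.590/-0.590; half-tol=0.220, Σhalf²=0.185300
  +C: nom +47.530 → Σnom=93.590; wc +0.390/-0.167 → slack +0.980/-0.757; half-tol=0.279, Σhalf²=0.262862
  -D: nom -28.200 → Σnom=65.390; wc +0.360/-0.040 → slack +1.340/-0.797; half-tol=0.200, Σhalf²=0.302862
  +E: nom +5.400 → Σnom=70.790; wc +0.461/-0.189 → slack +1.801/-0.986; half-tol=0.325, Σhalf²=0.408487
  +F: nom +1.040 → Σnom=71.830; wc +0.060/-0.388 → slack +1.861/-1.374; half-tol=0.224, Σhalf²=0.458663
  +G: nom +48.000 → Σnom=119.830; wc +0.320/-0.130 → slack +2.181/-1.504; half-tol=0.225, Σhalf²=0.509288
  +H: nom +13.050 → Σnom=132.880; wc +0.330/-0.130 → slack +2.511/-1.634; half-tol=0.230, Σhalf²=0.562188
Nominal = 132.880. Worst-case = [132.880 - 1.634, 132.880 + 2.511] = [131.246, 135.391]. RSS = √0.562188 = 0.750.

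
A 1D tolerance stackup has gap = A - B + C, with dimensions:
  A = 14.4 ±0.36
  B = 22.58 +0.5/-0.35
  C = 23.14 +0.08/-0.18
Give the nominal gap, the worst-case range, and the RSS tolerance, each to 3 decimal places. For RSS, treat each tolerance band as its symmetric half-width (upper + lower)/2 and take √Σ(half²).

nominal=14.960 wc=[13.920,15.750] rss=0.572

Stack each dimension's contribution:
  +A: nom +14.400 → Σnom=14.400; wc +0.360/-0.360 → slack +0.360/-0.360; half-tol=0.360, Σhalf²=0.129600
  -B: nom -22.580 → Σnom=-8.180; wc +0.350/-0.500 → slack +0.710/-0.860; half-tol=0.425, Σhalf²=0.310225
  +C: nom +23.140 → Σnom=14.960; wc +0.080/-0.180 → slack +0.790/-1.040; half-tol=0.130, Σhalf²=0.327125
Nominal = 14.960. Worst-case = [14.960 - 1.040, 14.960 + 0.790] = [13.920, 15.750]. RSS = √0.327125 = 0.572.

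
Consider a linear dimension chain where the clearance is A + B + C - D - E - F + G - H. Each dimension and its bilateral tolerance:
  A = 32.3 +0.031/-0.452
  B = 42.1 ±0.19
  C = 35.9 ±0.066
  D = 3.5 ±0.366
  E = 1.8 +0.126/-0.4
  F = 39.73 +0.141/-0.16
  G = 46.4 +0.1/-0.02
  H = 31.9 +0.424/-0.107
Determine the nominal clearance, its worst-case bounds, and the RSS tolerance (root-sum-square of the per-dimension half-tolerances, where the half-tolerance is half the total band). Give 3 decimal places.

Stack each dimension's contribution:
  +A: nom +32.300 → Σnom=32.300; wc +0.031/-0.452 → slack +0.031/-0.452; half-tol=0.241, Σhalf²=0.058322
  +B: nom +42.100 → Σnom=74.400; wc +0.190/-0.190 → slack +0.221/-0.642; half-tol=0.190, Σhalf²=0.094422
  +C: nom +35.900 → Σnom=110.300; wc +0.066/-0.066 → slack +0.287/-0.708; half-tol=0.066, Σhalf²=0.098778
  -D: nom -3.500 → Σnom=106.800; wc +0.366/-0.366 → slack +0.653/-1.074; half-tol=0.366, Σhalf²=0.232734
  -E: nom -1.800 → Σnom=105.000; wc +0.400/-0.126 → slack +1.053/-1.200; half-tol=0.263, Σhalf²=0.301903
  -F: nom -39.730 → Σnom=65.270; wc +0.160/-0.141 → slack +1.213/-1.341; half-tol=0.150, Σhalf²=0.324553
  +G: nom +46.400 → Σnom=111.670; wc +0.100/-0.020 → slack +1.313/-1.361; half-tol=0.060, Σhalf²=0.328153
  -H: nom -31.900 → Σnom=79.770; wc +0.107/-0.424 → slack +1.420/-1.785; half-tol=0.266, Σhalf²=0.398644
Nominal = 79.770. Worst-case = [79.770 - 1.785, 79.770 + 1.420] = [77.985, 81.190]. RSS = √0.398644 = 0.631.

nominal=79.770 wc=[77.985,81.190] rss=0.631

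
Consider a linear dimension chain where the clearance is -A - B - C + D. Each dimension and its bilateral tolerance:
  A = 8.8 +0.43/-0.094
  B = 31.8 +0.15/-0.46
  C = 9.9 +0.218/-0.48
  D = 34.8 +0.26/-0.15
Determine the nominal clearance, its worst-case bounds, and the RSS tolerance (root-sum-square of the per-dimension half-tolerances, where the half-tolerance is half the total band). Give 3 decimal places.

Stack each dimension's contribution:
  -A: nom -8.800 → Σnom=-8.800; wc +0.094/-0.430 → slack +0.094/-0.430; half-tol=0.262, Σhalf²=0.068644
  -B: nom -31.800 → Σnom=-40.600; wc +0.460/-0.150 → slack +0.554/-0.580; half-tol=0.305, Σhalf²=0.161669
  -C: nom -9.900 → Σnom=-50.500; wc +0.480/-0.218 → slack +1.034/-0.798; half-tol=0.349, Σhalf²=0.283470
  +D: nom +34.800 → Σnom=-15.700; wc +0.260/-0.150 → slack +1.294/-0.948; half-tol=0.205, Σhalf²=0.325495
Nominal = -15.700. Worst-case = [-15.700 - 0.948, -15.700 + 1.294] = [-16.648, -14.406]. RSS = √0.325495 = 0.571.

nominal=-15.700 wc=[-16.648,-14.406] rss=0.571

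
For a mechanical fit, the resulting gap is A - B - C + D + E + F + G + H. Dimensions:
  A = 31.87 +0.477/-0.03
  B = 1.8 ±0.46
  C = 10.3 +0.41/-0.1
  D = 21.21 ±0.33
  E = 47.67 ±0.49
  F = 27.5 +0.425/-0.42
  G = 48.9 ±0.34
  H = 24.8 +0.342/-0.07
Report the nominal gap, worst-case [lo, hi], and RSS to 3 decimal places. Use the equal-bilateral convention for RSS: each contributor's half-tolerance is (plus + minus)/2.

nominal=189.850 wc=[187.300,192.814] rss=1.013

Stack each dimension's contribution:
  +A: nom +31.870 → Σnom=31.870; wc +0.477/-0.030 → slack +0.477/-0.030; half-tol=0.254, Σhalf²=0.064262
  -B: nom -1.800 → Σnom=30.070; wc +0.460/-0.460 → slack +0.937/-0.490; half-tol=0.460, Σhalf²=0.275862
  -C: nom -10.300 → Σnom=19.770; wc +0.100/-0.410 → slack +1.037/-0.900; half-tol=0.255, Σhalf²=0.340887
  +D: nom +21.210 → Σnom=40.980; wc +0.330/-0.330 → slack +1.367/-1.230; half-tol=0.330, Σhalf²=0.449787
  +E: nom +47.670 → Σnom=88.650; wc +0.490/-0.490 → slack +1.857/-1.720; half-tol=0.490, Σhalf²=0.689887
  +F: nom +27.500 → Σnom=116.150; wc +0.425/-0.420 → slack +2.282/-2.140; half-tol=0.422, Σhalf²=0.868393
  +G: nom +48.900 → Σnom=165.050; wc +0.340/-0.340 → slack +2.622/-2.480; half-tol=0.340, Σhalf²=0.983993
  +H: nom +24.800 → Σnom=189.850; wc +0.342/-0.070 → slack +2.964/-2.550; half-tol=0.206, Σhalf²=1.026429
Nominal = 189.850. Worst-case = [189.850 - 2.550, 189.850 + 2.964] = [187.300, 192.814]. RSS = √1.026429 = 1.013.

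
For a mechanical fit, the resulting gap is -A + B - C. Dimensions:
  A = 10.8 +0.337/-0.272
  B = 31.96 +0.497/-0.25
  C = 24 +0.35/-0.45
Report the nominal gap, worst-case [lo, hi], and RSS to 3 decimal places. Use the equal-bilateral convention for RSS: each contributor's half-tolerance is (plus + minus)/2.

nominal=-2.840 wc=[-3.777,-1.621] rss=0.626

Stack each dimension's contribution:
  -A: nom -10.800 → Σnom=-10.800; wc +0.272/-0.337 → slack +0.272/-0.337; half-tol=0.304, Σhalf²=0.092720
  +B: nom +31.960 → Σnom=21.160; wc +0.497/-0.250 → slack +0.769/-0.587; half-tol=0.373, Σhalf²=0.232222
  -C: nom -24.000 → Σnom=-2.840; wc +0.450/-0.350 → slack +1.219/-0.937; half-tol=0.400, Σhalf²=0.392223
Nominal = -2.840. Worst-case = [-2.840 - 0.937, -2.840 + 1.219] = [-3.777, -1.621]. RSS = √0.392223 = 0.626.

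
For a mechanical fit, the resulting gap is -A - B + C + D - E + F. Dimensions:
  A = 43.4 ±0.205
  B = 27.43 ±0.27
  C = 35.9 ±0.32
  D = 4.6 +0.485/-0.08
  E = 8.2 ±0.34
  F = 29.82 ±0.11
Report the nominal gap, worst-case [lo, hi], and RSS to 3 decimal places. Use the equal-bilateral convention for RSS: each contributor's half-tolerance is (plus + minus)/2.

Stack each dimension's contribution:
  -A: nom -43.400 → Σnom=-43.400; wc +0.205/-0.205 → slack +0.205/-0.205; half-tol=0.205, Σhalf²=0.042025
  -B: nom -27.430 → Σnom=-70.830; wc +0.270/-0.270 → slack +0.475/-0.475; half-tol=0.270, Σhalf²=0.114925
  +C: nom +35.900 → Σnom=-34.930; wc +0.320/-0.320 → slack +0.795/-0.795; half-tol=0.320, Σhalf²=0.217325
  +D: nom +4.600 → Σnom=-30.330; wc +0.485/-0.080 → slack +1.280/-0.875; half-tol=0.282, Σhalf²=0.297131
  -E: nom -8.200 → Σnom=-38.530; wc +0.340/-0.340 → slack +1.620/-1.215; half-tol=0.340, Σhalf²=0.412731
  +F: nom +29.820 → Σnom=-8.710; wc +0.110/-0.110 → slack +1.730/-1.325; half-tol=0.110, Σhalf²=0.424831
Nominal = -8.710. Worst-case = [-8.710 - 1.325, -8.710 + 1.730] = [-10.035, -6.980]. RSS = √0.424831 = 0.652.

nominal=-8.710 wc=[-10.035,-6.980] rss=0.652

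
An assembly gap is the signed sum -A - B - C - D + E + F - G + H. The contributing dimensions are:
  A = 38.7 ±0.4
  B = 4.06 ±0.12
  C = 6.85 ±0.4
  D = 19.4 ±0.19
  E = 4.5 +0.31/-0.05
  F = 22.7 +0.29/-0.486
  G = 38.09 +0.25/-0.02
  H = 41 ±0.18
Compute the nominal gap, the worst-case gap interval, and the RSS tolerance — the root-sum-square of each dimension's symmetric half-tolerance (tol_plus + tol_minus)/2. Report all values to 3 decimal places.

nominal=-38.900 wc=[-40.976,-36.990] rss=0.777

Stack each dimension's contribution:
  -A: nom -38.700 → Σnom=-38.700; wc +0.400/-0.400 → slack +0.400/-0.400; half-tol=0.400, Σhalf²=0.160000
  -B: nom -4.060 → Σnom=-42.760; wc +0.120/-0.120 → slack +0.520/-0.520; half-tol=0.120, Σhalf²=0.174400
  -C: nom -6.850 → Σnom=-49.610; wc +0.400/-0.400 → slack +0.920/-0.920; half-tol=0.400, Σhalf²=0.334400
  -D: nom -19.400 → Σnom=-69.010; wc +0.190/-0.190 → slack +1.110/-1.110; half-tol=0.190, Σhalf²=0.370500
  +E: nom +4.500 → Σnom=-64.510; wc +0.310/-0.050 → slack +1.420/-1.160; half-tol=0.180, Σhalf²=0.402900
  +F: nom +22.700 → Σnom=-41.810; wc +0.290/-0.486 → slack +1.710/-1.646; half-tol=0.388, Σhalf²=0.553444
  -G: nom -38.090 → Σnom=-79.900; wc +0.020/-0.250 → slack +1.730/-1.896; half-tol=0.135, Σhalf²=0.571669
  +H: nom +41.000 → Σnom=-38.900; wc +0.180/-0.180 → slack +1.910/-2.076; half-tol=0.180, Σhalf²=0.604069
Nominal = -38.900. Worst-case = [-38.900 - 2.076, -38.900 + 1.910] = [-40.976, -36.990]. RSS = √0.604069 = 0.777.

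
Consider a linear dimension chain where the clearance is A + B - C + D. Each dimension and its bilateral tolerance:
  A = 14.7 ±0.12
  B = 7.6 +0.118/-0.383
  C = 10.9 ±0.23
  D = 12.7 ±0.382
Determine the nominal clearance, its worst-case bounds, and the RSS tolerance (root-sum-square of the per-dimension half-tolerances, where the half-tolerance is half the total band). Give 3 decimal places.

Stack each dimension's contribution:
  +A: nom +14.700 → Σnom=14.700; wc +0.120/-0.120 → slack +0.120/-0.120; half-tol=0.120, Σhalf²=0.014400
  +B: nom +7.600 → Σnom=22.300; wc +0.118/-0.383 → slack +0.238/-0.503; half-tol=0.251, Σhalf²=0.077150
  -C: nom -10.900 → Σnom=11.400; wc +0.230/-0.230 → slack +0.468/-0.733; half-tol=0.230, Σhalf²=0.130050
  +D: nom +12.700 → Σnom=24.100; wc +0.382/-0.382 → slack +0.850/-1.115; half-tol=0.382, Σhalf²=0.275974
Nominal = 24.100. Worst-case = [24.100 - 1.115, 24.100 + 0.850] = [22.985, 24.950]. RSS = √0.275974 = 0.525.

nominal=24.100 wc=[22.985,24.950] rss=0.525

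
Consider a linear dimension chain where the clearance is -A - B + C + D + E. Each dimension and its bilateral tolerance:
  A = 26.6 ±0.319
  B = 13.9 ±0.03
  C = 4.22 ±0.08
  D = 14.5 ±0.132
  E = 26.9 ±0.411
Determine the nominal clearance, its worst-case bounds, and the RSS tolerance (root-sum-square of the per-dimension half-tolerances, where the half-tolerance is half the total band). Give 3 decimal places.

nominal=5.120 wc=[4.148,6.092] rss=0.544

Stack each dimension's contribution:
  -A: nom -26.600 → Σnom=-26.600; wc +0.319/-0.319 → slack +0.319/-0.319; half-tol=0.319, Σhalf²=0.101761
  -B: nom -13.900 → Σnom=-40.500; wc +0.030/-0.030 → slack +0.349/-0.349; half-tol=0.030, Σhalf²=0.102661
  +C: nom +4.220 → Σnom=-36.280; wc +0.080/-0.080 → slack +0.429/-0.429; half-tol=0.080, Σhalf²=0.109061
  +D: nom +14.500 → Σnom=-21.780; wc +0.132/-0.132 → slack +0.561/-0.561; half-tol=0.132, Σhalf²=0.126485
  +E: nom +26.900 → Σnom=5.120; wc +0.411/-0.411 → slack +0.972/-0.972; half-tol=0.411, Σhalf²=0.295406
Nominal = 5.120. Worst-case = [5.120 - 0.972, 5.120 + 0.972] = [4.148, 6.092]. RSS = √0.295406 = 0.544.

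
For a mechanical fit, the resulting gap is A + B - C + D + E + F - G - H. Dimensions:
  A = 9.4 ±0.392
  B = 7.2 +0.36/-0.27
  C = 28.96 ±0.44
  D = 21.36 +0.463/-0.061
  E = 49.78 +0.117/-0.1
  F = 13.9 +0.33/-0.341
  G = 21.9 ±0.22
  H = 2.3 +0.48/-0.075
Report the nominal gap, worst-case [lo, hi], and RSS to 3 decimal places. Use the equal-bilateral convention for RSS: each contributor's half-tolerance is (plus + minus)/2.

Stack each dimension's contribution:
  +A: nom +9.400 → Σnom=9.400; wc +0.392/-0.392 → slack +0.392/-0.392; half-tol=0.392, Σhalf²=0.153664
  +B: nom +7.200 → Σnom=16.600; wc +0.360/-0.270 → slack +0.752/-0.662; half-tol=0.315, Σhalf²=0.252889
  -C: nom -28.960 → Σnom=-12.360; wc +0.440/-0.440 → slack +1.192/-1.102; half-tol=0.440, Σhalf²=0.446489
  +D: nom +21.360 → Σnom=9.000; wc +0.463/-0.061 → slack +1.655/-1.163; half-tol=0.262, Σhalf²=0.515133
  +E: nom +49.780 → Σnom=58.780; wc +0.117/-0.100 → slack +1.772/-1.263; half-tol=0.109, Σhalf²=0.526905
  +F: nom +13.900 → Σnom=72.680; wc +0.330/-0.341 → slack +2.102/-1.604; half-tol=0.336, Σhalf²=0.639466
  -G: nom -21.900 → Σnom=50.780; wc +0.220/-0.220 → slack +2.322/-1.824; half-tol=0.220, Σhalf²=0.687866
  -H: nom -2.300 → Σnom=48.480; wc +0.075/-0.480 → slack +2.397/-2.304; half-tol=0.277, Σhalf²=0.764872
Nominal = 48.480. Worst-case = [48.480 - 2.304, 48.480 + 2.397] = [46.176, 50.877]. RSS = √0.764872 = 0.875.

nominal=48.480 wc=[46.176,50.877] rss=0.875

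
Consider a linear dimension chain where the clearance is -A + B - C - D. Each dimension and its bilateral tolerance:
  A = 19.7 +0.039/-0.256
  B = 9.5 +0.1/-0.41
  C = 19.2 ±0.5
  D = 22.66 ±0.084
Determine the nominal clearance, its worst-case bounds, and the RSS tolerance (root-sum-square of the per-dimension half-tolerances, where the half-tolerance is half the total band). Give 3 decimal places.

Stack each dimension's contribution:
  -A: nom -19.700 → Σnom=-19.700; wc +0.256/-0.039 → slack +0.256/-0.039; half-tol=0.147, Σhalf²=0.021756
  +B: nom +9.500 → Σnom=-10.200; wc +0.100/-0.410 → slack +0.356/-0.449; half-tol=0.255, Σhalf²=0.086781
  -C: nom -19.200 → Σnom=-29.400; wc +0.500/-0.500 → slack +0.856/-0.949; half-tol=0.500, Σhalf²=0.336781
  -D: nom -22.660 → Σnom=-52.060; wc +0.084/-0.084 → slack +0.940/-1.033; half-tol=0.084, Σhalf²=0.343837
Nominal = -52.060. Worst-case = [-52.060 - 1.033, -52.060 + 0.940] = [-53.093, -51.120]. RSS = √0.343837 = 0.586.

nominal=-52.060 wc=[-53.093,-51.120] rss=0.586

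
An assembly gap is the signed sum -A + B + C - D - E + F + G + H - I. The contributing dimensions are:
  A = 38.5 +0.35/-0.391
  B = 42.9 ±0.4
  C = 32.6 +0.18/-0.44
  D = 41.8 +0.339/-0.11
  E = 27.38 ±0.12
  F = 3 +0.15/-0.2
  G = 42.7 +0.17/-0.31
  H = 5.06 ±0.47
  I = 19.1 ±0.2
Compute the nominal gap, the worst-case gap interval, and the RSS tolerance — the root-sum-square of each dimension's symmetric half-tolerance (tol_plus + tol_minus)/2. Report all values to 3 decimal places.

Stack each dimension's contribution:
  -A: nom -38.500 → Σnom=-38.500; wc +0.391/-0.350 → slack +0.391/-0.350; half-tol=0.370, Σhalf²=0.137270
  +B: nom +42.900 → Σnom=4.400; wc +0.400/-0.400 → slack +0.791/-0.750; half-tol=0.400, Σhalf²=0.297270
  +C: nom +32.600 → Σnom=37.000; wc +0.180/-0.440 → slack +0.971/-1.190; half-tol=0.310, Σhalf²=0.393370
  -D: nom -41.800 → Σnom=-4.800; wc +0.110/-0.339 → slack +1.081/-1.529; half-tol=0.225, Σhalf²=0.443771
  -E: nom -27.380 → Σnom=-32.180; wc +0.120/-0.120 → slack +1.201/-1.649; half-tol=0.120, Σhalf²=0.458171
  +F: nom +3.000 → Σnom=-29.180; wc +0.150/-0.200 → slack +1.351/-1.849; half-tol=0.175, Σhalf²=0.488796
  +G: nom +42.700 → Σnom=13.520; wc +0.170/-0.310 → slack +1.521/-2.159; half-tol=0.240, Σhalf²=0.546396
  +H: nom +5.060 → Σnom=18.580; wc +0.470/-0.470 → slack +1.991/-2.629; half-tol=0.470, Σhalf²=0.767296
  -I: nom -19.100 → Σnom=-0.520; wc +0.200/-0.200 → slack +2.191/-2.829; half-tol=0.200, Σhalf²=0.807296
Nominal = -0.520. Worst-case = [-0.520 - 2.829, -0.520 + 2.191] = [-3.349, 1.671]. RSS = √0.807296 = 0.898.

nominal=-0.520 wc=[-3.349,1.671] rss=0.898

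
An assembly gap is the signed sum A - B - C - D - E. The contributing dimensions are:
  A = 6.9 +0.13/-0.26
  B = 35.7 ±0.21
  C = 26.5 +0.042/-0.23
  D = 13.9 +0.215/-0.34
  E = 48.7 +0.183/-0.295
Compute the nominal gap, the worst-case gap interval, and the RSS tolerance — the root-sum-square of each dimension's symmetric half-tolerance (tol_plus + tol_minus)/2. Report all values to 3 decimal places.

nominal=-117.900 wc=[-118.810,-116.695] rss=0.485

Stack each dimension's contribution:
  +A: nom +6.900 → Σnom=6.900; wc +0.130/-0.260 → slack +0.130/-0.260; half-tol=0.195, Σhalf²=0.038025
  -B: nom -35.700 → Σnom=-28.800; wc +0.210/-0.210 → slack +0.340/-0.470; half-tol=0.210, Σhalf²=0.082125
  -C: nom -26.500 → Σnom=-55.300; wc +0.230/-0.042 → slack +0.570/-0.512; half-tol=0.136, Σhalf²=0.100621
  -D: nom -13.900 → Σnom=-69.200; wc +0.340/-0.215 → slack +0.910/-0.727; half-tol=0.278, Σhalf²=0.177627
  -E: nom -48.700 → Σnom=-117.900; wc +0.295/-0.183 → slack +1.205/-0.910; half-tol=0.239, Σhalf²=0.234748
Nominal = -117.900. Worst-case = [-117.900 - 0.910, -117.900 + 1.205] = [-118.810, -116.695]. RSS = √0.234748 = 0.485.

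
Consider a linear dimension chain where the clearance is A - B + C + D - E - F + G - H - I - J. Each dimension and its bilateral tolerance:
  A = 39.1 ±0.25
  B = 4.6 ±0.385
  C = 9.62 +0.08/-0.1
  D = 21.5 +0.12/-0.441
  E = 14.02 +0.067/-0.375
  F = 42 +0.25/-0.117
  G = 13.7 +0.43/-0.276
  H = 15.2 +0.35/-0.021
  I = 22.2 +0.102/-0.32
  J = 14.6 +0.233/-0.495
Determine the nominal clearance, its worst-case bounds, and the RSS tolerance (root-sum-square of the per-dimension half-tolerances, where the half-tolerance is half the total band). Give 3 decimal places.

Stack each dimension's contribution:
  +A: nom +39.100 → Σnom=39.100; wc +0.250/-0.250 → slack +0.250/-0.250; half-tol=0.250, Σhalf²=0.062500
  -B: nom -4.600 → Σnom=34.500; wc +0.385/-0.385 → slack +0.635/-0.635; half-tol=0.385, Σhalf²=0.210725
  +C: nom +9.620 → Σnom=44.120; wc +0.080/-0.100 → slack +0.715/-0.735; half-tol=0.090, Σhalf²=0.218825
  +D: nom +21.500 → Σnom=65.620; wc +0.120/-0.441 → slack +0.835/-1.176; half-tol=0.280, Σhalf²=0.297505
  -E: nom -14.020 → Σnom=51.600; wc +0.375/-0.067 → slack +1.210/-1.243; half-tol=0.221, Σhalf²=0.346346
  -F: nom -42.000 → Σnom=9.600; wc +0.117/-0.250 → slack +1.327/-1.493; half-tol=0.183, Σhalf²=0.380018
  +G: nom +13.700 → Σnom=23.300; wc +0.430/-0.276 → slack +1.757/-1.769; half-tol=0.353, Σhalf²=0.504628
  -H: nom -15.200 → Σnom=8.100; wc +0.021/-0.350 → slack +1.778/-2.119; half-tol=0.185, Σhalf²=0.539038
  -I: nom -22.200 → Σnom=-14.100; wc +0.320/-0.102 → slack +2.098/-2.221; half-tol=0.211, Σhalf²=0.583559
  -J: nom -14.600 → Σnom=-28.700; wc +0.495/-0.233 → slack +2.593/-2.454; half-tol=0.364, Σhalf²=0.716055
Nominal = -28.700. Worst-case = [-28.700 - 2.454, -28.700 + 2.593] = [-31.154, -26.107]. RSS = √0.716055 = 0.846.

nominal=-28.700 wc=[-31.154,-26.107] rss=0.846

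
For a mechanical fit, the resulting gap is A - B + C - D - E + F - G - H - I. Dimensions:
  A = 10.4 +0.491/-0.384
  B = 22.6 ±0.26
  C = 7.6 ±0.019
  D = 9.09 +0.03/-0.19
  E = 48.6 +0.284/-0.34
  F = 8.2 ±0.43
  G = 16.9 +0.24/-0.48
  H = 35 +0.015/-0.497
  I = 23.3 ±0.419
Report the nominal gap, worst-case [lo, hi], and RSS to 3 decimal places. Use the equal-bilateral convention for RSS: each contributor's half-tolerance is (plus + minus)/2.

nominal=-129.290 wc=[-131.371,-126.164] rss=0.961

Stack each dimension's contribution:
  +A: nom +10.400 → Σnom=10.400; wc +0.491/-0.384 → slack +0.491/-0.384; half-tol=0.438, Σhalf²=0.191406
  -B: nom -22.600 → Σnom=-12.200; wc +0.260/-0.260 → slack +0.751/-0.644; half-tol=0.260, Σhalf²=0.259006
  +C: nom +7.600 → Σnom=-4.600; wc +0.019/-0.019 → slack +0.770/-0.663; half-tol=0.019, Σhalf²=0.259367
  -D: nom -9.090 → Σnom=-13.690; wc +0.190/-0.030 → slack +0.960/-0.693; half-tol=0.110, Σhalf²=0.271467
  -E: nom -48.600 → Σnom=-62.290; wc +0.340/-0.284 → slack +1.300/-0.977; half-tol=0.312, Σhalf²=0.368811
  +F: nom +8.200 → Σnom=-54.090; wc +0.430/-0.430 → slack +1.730/-1.407; half-tol=0.430, Σhalf²=0.553711
  -G: nom -16.900 → Σnom=-70.990; wc +0.480/-0.240 → slack +2.210/-1.647; half-tol=0.360, Σhalf²=0.683311
  -H: nom -35.000 → Σnom=-105.990; wc +0.497/-0.015 → slack +2.707/-1.662; half-tol=0.256, Σhalf²=0.748847
  -I: nom -23.300 → Σnom=-129.290; wc +0.419/-0.419 → slack +3.126/-2.081; half-tol=0.419, Σhalf²=0.924408
Nominal = -129.290. Worst-case = [-129.290 - 2.081, -129.290 + 3.126] = [-131.371, -126.164]. RSS = √0.924408 = 0.961.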